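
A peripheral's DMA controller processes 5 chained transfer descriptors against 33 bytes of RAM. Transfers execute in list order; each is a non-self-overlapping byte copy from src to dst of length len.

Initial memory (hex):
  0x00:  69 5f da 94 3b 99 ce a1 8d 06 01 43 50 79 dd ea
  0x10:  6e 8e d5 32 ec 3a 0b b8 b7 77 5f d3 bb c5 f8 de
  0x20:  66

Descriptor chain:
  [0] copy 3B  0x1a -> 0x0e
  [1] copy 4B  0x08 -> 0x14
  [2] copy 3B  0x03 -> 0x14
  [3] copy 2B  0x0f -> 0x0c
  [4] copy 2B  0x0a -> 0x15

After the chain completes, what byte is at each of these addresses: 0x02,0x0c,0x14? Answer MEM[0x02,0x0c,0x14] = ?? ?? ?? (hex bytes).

MEM[0x02,0x0c,0x14] = da d3 94

[0] 0x1a->0x0e len=3 : 5f d3 bb
[1] 0x08->0x14 len=4 : 8d 06 01 43
[2] 0x03->0x14 len=3 : 94 3b 99
[3] 0x0f->0x0c len=2 : d3 bb
[4] 0x0a->0x15 len=2 : 01 43
query mem[0x02]=0xda, mem[0x0c]=0xd3, mem[0x14]=0x94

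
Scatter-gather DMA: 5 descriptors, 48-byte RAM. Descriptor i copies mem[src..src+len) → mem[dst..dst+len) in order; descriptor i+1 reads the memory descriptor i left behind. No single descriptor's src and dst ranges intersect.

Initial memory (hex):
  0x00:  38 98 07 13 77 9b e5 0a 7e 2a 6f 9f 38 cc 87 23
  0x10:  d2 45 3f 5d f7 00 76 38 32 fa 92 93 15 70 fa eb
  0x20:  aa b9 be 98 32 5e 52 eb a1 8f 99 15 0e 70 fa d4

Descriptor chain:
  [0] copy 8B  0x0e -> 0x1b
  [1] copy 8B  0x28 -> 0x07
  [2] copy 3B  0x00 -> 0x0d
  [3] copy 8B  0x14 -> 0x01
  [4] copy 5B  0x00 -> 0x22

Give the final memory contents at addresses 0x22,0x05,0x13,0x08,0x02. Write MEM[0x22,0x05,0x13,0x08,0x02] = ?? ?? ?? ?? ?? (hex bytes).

MEM[0x22,0x05,0x13,0x08,0x02] = 38 32 5d 87 00

[0] 0x0e->0x1b len=8 : 87 23 d2 45 3f 5d f7 00
[1] 0x28->0x07 len=8 : a1 8f 99 15 0e 70 fa d4
[2] 0x00->0x0d len=3 : 38 98 07
[3] 0x14->0x01 len=8 : f7 00 76 38 32 fa 92 87
[4] 0x00->0x22 len=5 : 38 f7 00 76 38
query mem[0x22]=0x38, mem[0x05]=0x32, mem[0x13]=0x5d, mem[0x08]=0x87, mem[0x02]=0x00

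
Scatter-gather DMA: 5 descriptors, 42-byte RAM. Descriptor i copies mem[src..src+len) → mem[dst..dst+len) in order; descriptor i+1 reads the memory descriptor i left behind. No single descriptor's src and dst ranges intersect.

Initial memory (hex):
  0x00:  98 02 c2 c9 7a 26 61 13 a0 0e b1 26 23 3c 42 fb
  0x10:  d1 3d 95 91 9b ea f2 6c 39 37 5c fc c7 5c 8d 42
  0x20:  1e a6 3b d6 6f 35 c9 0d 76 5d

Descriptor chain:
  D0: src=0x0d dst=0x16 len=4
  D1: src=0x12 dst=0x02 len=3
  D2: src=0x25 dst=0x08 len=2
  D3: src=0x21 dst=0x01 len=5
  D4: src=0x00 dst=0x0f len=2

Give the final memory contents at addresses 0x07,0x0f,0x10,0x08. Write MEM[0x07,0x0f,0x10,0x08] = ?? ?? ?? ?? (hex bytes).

[0] 0x0d->0x16 len=4 : 3c 42 fb d1
[1] 0x12->0x02 len=3 : 95 91 9b
[2] 0x25->0x08 len=2 : 35 c9
[3] 0x21->0x01 len=5 : a6 3b d6 6f 35
[4] 0x00->0x0f len=2 : 98 a6
query mem[0x07]=0x13, mem[0x0f]=0x98, mem[0x10]=0xa6, mem[0x08]=0x35

MEM[0x07,0x0f,0x10,0x08] = 13 98 a6 35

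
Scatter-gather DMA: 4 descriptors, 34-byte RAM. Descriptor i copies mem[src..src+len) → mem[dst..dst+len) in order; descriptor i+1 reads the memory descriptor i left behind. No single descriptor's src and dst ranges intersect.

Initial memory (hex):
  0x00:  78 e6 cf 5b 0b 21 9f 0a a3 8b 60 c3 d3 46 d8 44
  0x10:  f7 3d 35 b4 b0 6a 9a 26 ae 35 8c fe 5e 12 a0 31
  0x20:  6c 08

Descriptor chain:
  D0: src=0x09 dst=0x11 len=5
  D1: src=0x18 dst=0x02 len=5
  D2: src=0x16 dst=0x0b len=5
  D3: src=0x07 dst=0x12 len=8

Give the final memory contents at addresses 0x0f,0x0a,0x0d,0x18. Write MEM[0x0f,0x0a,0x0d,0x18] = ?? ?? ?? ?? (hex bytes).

  after D0: wrote 5B at 0x11 = 8b60c3d346
  after D1: wrote 5B at 0x02 = ae358cfe5e
  after D2: wrote 5B at 0x0b = 9a26ae358c
  after D3: wrote 8B at 0x12 = 0aa38b609a26ae35
query mem[0x0f]=0x8c, mem[0x0a]=0x60, mem[0x0d]=0xae, mem[0x18]=0xae

MEM[0x0f,0x0a,0x0d,0x18] = 8c 60 ae ae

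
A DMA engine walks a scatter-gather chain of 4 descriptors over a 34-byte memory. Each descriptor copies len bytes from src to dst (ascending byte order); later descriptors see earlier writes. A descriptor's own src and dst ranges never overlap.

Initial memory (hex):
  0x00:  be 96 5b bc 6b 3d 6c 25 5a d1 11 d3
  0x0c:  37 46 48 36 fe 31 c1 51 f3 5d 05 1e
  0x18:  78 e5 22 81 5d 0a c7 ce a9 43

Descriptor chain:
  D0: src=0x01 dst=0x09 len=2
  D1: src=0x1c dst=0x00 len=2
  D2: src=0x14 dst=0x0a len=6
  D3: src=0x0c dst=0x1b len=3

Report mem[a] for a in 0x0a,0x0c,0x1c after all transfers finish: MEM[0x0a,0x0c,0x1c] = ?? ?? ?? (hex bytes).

[0] 0x01->0x09 len=2 : 96 5b
[1] 0x1c->0x00 len=2 : 5d 0a
[2] 0x14->0x0a len=6 : f3 5d 05 1e 78 e5
[3] 0x0c->0x1b len=3 : 05 1e 78
query mem[0x0a]=0xf3, mem[0x0c]=0x05, mem[0x1c]=0x1e

MEM[0x0a,0x0c,0x1c] = f3 05 1e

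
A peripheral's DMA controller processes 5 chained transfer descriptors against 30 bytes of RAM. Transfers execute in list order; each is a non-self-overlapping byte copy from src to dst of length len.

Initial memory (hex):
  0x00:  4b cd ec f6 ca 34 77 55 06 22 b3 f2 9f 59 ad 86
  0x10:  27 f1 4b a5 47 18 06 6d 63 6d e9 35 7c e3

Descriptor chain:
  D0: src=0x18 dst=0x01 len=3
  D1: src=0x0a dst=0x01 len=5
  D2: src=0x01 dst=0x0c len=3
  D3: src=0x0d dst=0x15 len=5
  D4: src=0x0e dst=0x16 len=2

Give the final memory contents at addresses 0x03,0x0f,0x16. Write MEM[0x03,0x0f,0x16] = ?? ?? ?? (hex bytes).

  after D0: wrote 3B at 0x01 = 636de9
  after D1: wrote 5B at 0x01 = b3f29f59ad
  after D2: wrote 3B at 0x0c = b3f29f
  after D3: wrote 5B at 0x15 = f29f8627f1
  after D4: wrote 2B at 0x16 = 9f86
query mem[0x03]=0x9f, mem[0x0f]=0x86, mem[0x16]=0x9f

MEM[0x03,0x0f,0x16] = 9f 86 9f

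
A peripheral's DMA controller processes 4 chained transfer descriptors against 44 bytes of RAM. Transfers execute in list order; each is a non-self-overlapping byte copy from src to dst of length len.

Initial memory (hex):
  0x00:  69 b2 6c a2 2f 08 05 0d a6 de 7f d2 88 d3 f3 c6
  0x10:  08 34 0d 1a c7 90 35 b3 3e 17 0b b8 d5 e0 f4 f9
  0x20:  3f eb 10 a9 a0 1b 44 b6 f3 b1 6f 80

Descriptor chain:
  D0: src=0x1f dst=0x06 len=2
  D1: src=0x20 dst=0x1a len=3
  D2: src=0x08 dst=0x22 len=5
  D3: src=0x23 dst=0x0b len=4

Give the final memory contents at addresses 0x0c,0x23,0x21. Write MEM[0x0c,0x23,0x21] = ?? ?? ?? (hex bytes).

D0: mem[0x06..0x07] <- [f9 3f]
D1: mem[0x1a..0x1c] <- [3f eb 10]
D2: mem[0x22..0x26] <- [a6 de 7f d2 88]
D3: mem[0x0b..0x0e] <- [de 7f d2 88]
query mem[0x0c]=0x7f, mem[0x23]=0xde, mem[0x21]=0xeb

MEM[0x0c,0x23,0x21] = 7f de eb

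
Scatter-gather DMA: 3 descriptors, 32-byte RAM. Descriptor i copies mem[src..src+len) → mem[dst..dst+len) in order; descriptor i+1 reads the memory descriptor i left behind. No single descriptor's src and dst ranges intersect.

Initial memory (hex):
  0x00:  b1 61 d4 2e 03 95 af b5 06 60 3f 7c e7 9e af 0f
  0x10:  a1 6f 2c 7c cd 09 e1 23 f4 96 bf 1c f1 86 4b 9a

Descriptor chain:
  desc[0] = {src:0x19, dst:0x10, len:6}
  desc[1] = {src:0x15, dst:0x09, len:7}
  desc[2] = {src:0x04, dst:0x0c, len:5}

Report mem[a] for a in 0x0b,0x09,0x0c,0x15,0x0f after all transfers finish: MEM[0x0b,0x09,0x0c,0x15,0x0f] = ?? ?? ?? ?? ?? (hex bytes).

MEM[0x0b,0x09,0x0c,0x15,0x0f] = 23 4b 03 4b b5

[0] 0x19->0x10 len=6 : 96 bf 1c f1 86 4b
[1] 0x15->0x09 len=7 : 4b e1 23 f4 96 bf 1c
[2] 0x04->0x0c len=5 : 03 95 af b5 06
query mem[0x0b]=0x23, mem[0x09]=0x4b, mem[0x0c]=0x03, mem[0x15]=0x4b, mem[0x0f]=0xb5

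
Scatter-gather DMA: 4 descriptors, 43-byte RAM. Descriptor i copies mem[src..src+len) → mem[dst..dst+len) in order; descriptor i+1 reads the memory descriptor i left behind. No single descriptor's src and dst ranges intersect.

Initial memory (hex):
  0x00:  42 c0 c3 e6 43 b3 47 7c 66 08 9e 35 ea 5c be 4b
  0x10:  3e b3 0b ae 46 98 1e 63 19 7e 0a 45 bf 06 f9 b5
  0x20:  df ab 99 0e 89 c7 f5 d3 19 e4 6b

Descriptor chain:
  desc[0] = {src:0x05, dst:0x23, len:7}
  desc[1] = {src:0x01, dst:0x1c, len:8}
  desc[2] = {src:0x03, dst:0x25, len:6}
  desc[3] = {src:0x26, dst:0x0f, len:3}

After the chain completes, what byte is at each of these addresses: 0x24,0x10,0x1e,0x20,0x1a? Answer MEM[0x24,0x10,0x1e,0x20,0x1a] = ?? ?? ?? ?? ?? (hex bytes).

[0] 0x05->0x23 len=7 : b3 47 7c 66 08 9e 35
[1] 0x01->0x1c len=8 : c0 c3 e6 43 b3 47 7c 66
[2] 0x03->0x25 len=6 : e6 43 b3 47 7c 66
[3] 0x26->0x0f len=3 : 43 b3 47
query mem[0x24]=0x47, mem[0x10]=0xb3, mem[0x1e]=0xe6, mem[0x20]=0xb3, mem[0x1a]=0x0a

MEM[0x24,0x10,0x1e,0x20,0x1a] = 47 b3 e6 b3 0a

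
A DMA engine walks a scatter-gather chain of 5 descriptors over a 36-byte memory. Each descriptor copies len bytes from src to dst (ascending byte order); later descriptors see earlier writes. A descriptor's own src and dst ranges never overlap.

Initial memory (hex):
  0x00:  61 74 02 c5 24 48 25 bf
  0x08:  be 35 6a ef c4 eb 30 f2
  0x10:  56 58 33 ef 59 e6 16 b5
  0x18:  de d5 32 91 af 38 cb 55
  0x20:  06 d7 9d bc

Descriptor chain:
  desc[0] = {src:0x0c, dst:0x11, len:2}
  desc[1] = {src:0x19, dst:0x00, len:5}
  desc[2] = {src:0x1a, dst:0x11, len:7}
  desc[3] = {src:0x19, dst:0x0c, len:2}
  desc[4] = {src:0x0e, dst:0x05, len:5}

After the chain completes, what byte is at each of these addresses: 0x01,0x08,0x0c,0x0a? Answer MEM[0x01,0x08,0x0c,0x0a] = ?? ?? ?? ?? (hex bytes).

[0] 0x0c->0x11 len=2 : c4 eb
[1] 0x19->0x00 len=5 : d5 32 91 af 38
[2] 0x1a->0x11 len=7 : 32 91 af 38 cb 55 06
[3] 0x19->0x0c len=2 : d5 32
[4] 0x0e->0x05 len=5 : 30 f2 56 32 91
query mem[0x01]=0x32, mem[0x08]=0x32, mem[0x0c]=0xd5, mem[0x0a]=0x6a

MEM[0x01,0x08,0x0c,0x0a] = 32 32 d5 6a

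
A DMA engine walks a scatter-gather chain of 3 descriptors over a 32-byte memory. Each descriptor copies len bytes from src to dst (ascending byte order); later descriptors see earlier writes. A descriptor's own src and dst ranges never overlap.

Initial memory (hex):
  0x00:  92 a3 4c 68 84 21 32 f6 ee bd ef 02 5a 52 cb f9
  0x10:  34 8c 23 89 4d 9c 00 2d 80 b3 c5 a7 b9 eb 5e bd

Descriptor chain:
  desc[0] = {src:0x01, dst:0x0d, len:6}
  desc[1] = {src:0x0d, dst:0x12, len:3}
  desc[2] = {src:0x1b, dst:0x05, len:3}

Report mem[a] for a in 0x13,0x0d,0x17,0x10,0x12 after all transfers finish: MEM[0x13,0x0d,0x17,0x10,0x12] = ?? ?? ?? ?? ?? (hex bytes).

[0] 0x01->0x0d len=6 : a3 4c 68 84 21 32
[1] 0x0d->0x12 len=3 : a3 4c 68
[2] 0x1b->0x05 len=3 : a7 b9 eb
query mem[0x13]=0x4c, mem[0x0d]=0xa3, mem[0x17]=0x2d, mem[0x10]=0x84, mem[0x12]=0xa3

MEM[0x13,0x0d,0x17,0x10,0x12] = 4c a3 2d 84 a3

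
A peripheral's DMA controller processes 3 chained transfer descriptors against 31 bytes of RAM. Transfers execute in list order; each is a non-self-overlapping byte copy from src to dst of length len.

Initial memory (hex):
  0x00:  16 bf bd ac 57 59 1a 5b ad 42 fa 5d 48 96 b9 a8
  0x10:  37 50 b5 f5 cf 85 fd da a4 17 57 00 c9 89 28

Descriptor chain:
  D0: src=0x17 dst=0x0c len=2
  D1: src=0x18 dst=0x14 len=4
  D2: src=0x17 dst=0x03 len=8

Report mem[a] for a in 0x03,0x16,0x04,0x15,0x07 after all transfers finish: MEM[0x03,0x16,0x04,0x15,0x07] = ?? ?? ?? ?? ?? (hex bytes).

  after D0: wrote 2B at 0x0c = daa4
  after D1: wrote 4B at 0x14 = a4175700
  after D2: wrote 8B at 0x03 = 00a4175700c98928
query mem[0x03]=0x00, mem[0x16]=0x57, mem[0x04]=0xa4, mem[0x15]=0x17, mem[0x07]=0x00

MEM[0x03,0x16,0x04,0x15,0x07] = 00 57 a4 17 00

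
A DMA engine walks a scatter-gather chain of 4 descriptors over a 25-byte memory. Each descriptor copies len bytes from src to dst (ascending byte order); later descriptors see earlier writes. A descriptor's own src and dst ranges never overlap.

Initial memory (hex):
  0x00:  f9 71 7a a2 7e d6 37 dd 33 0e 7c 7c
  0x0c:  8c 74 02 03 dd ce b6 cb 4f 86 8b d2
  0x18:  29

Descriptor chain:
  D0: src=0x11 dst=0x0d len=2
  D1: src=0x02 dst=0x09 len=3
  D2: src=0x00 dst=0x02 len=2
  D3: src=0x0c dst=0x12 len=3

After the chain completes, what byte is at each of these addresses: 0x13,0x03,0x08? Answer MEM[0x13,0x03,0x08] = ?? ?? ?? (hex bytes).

MEM[0x13,0x03,0x08] = ce 71 33

D0: mem[0x0d..0x0e] <- [ce b6]
D1: mem[0x09..0x0b] <- [7a a2 7e]
D2: mem[0x02..0x03] <- [f9 71]
D3: mem[0x12..0x14] <- [8c ce b6]
query mem[0x13]=0xce, mem[0x03]=0x71, mem[0x08]=0x33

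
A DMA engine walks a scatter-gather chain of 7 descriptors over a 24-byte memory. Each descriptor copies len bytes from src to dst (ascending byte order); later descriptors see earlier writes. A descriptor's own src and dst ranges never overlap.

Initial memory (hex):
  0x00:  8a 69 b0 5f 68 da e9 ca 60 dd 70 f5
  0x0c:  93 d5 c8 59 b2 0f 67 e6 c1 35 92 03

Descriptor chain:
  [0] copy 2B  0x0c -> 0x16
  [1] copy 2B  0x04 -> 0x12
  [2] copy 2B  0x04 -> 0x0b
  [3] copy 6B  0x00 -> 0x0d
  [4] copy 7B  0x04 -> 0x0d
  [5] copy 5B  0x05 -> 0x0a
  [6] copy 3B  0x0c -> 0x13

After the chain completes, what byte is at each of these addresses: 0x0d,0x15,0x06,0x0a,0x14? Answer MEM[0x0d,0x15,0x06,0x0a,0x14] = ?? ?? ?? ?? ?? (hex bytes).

#0 dst[0x16+2] := {0x93,0xd5}
#1 dst[0x12+2] := {0x68,0xda}
#2 dst[0x0b+2] := {0x68,0xda}
#3 dst[0x0d+6] := {0x8a,0x69,0xb0,0x5f,0x68,0xda}
#4 dst[0x0d+7] := {0x68,0xda,0xe9,0xca,0x60,0xdd,0x70}
#5 dst[0x0a+5] := {0xda,0xe9,0xca,0x60,0xdd}
#6 dst[0x13+3] := {0xca,0x60,0xdd}
query mem[0x0d]=0x60, mem[0x15]=0xdd, mem[0x06]=0xe9, mem[0x0a]=0xda, mem[0x14]=0x60

MEM[0x0d,0x15,0x06,0x0a,0x14] = 60 dd e9 da 60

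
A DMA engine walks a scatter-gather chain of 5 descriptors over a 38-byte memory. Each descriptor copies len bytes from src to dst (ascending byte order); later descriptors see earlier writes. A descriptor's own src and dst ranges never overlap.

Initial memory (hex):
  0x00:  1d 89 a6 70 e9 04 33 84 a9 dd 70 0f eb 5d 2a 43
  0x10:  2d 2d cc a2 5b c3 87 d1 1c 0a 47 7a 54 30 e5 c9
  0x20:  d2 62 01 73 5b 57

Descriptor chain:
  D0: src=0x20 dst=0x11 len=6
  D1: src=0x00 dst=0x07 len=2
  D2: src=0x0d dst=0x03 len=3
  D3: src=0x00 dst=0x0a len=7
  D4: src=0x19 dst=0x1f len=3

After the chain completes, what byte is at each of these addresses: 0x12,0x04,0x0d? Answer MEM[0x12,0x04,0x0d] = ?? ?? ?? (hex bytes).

D0: mem[0x11..0x16] <- [d2 62 01 73 5b 57]
D1: mem[0x07..0x08] <- [1d 89]
D2: mem[0x03..0x05] <- [5d 2a 43]
D3: mem[0x0a..0x10] <- [1d 89 a6 5d 2a 43 33]
D4: mem[0x1f..0x21] <- [0a 47 7a]
query mem[0x12]=0x62, mem[0x04]=0x2a, mem[0x0d]=0x5d

MEM[0x12,0x04,0x0d] = 62 2a 5d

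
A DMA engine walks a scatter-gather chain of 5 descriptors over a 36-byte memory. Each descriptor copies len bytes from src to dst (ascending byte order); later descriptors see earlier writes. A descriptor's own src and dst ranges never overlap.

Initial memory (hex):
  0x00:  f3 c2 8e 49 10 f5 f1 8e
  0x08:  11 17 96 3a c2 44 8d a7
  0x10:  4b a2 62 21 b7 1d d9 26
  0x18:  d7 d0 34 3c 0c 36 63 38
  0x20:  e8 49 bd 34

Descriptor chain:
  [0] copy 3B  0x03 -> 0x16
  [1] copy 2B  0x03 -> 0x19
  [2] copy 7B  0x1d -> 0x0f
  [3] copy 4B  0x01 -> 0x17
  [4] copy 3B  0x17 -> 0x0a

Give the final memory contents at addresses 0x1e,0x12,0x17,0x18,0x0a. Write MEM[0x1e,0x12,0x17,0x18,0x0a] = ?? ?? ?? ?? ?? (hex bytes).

#0 dst[0x16+3] := {0x49,0x10,0xf5}
#1 dst[0x19+2] := {0x49,0x10}
#2 dst[0x0f+7] := {0x36,0x63,0x38,0xe8,0x49,0xbd,0x34}
#3 dst[0x17+4] := {0xc2,0x8e,0x49,0x10}
#4 dst[0x0a+3] := {0xc2,0x8e,0x49}
query mem[0x1e]=0x63, mem[0x12]=0xe8, mem[0x17]=0xc2, mem[0x18]=0x8e, mem[0x0a]=0xc2

MEM[0x1e,0x12,0x17,0x18,0x0a] = 63 e8 c2 8e c2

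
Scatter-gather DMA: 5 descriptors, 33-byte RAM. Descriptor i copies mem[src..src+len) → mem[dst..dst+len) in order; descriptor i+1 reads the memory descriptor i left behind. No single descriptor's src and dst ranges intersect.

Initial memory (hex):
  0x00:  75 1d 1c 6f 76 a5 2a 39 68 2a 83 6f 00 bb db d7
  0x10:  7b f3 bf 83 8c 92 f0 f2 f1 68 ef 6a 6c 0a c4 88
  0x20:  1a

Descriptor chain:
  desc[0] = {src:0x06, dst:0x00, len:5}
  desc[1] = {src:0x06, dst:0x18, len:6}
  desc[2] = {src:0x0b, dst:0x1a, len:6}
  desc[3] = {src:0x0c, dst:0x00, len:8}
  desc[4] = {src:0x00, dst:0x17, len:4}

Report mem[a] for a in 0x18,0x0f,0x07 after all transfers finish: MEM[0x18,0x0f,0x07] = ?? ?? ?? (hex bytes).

[0] 0x06->0x00 len=5 : 2a 39 68 2a 83
[1] 0x06->0x18 len=6 : 2a 39 68 2a 83 6f
[2] 0x0b->0x1a len=6 : 6f 00 bb db d7 7b
[3] 0x0c->0x00 len=8 : 00 bb db d7 7b f3 bf 83
[4] 0x00->0x17 len=4 : 00 bb db d7
query mem[0x18]=0xbb, mem[0x0f]=0xd7, mem[0x07]=0x83

MEM[0x18,0x0f,0x07] = bb d7 83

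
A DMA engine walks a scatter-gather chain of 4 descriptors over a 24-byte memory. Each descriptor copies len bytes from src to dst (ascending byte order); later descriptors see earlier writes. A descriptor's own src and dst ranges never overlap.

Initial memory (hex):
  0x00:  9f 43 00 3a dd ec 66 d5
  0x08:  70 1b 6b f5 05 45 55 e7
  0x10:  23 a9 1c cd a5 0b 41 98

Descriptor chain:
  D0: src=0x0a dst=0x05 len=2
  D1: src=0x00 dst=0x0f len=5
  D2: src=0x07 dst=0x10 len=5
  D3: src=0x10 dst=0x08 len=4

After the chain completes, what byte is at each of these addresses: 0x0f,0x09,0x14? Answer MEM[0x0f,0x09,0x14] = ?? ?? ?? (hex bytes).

D0: mem[0x05..0x06] <- [6b f5]
D1: mem[0x0f..0x13] <- [9f 43 00 3a dd]
D2: mem[0x10..0x14] <- [d5 70 1b 6b f5]
D3: mem[0x08..0x0b] <- [d5 70 1b 6b]
query mem[0x0f]=0x9f, mem[0x09]=0x70, mem[0x14]=0xf5

MEM[0x0f,0x09,0x14] = 9f 70 f5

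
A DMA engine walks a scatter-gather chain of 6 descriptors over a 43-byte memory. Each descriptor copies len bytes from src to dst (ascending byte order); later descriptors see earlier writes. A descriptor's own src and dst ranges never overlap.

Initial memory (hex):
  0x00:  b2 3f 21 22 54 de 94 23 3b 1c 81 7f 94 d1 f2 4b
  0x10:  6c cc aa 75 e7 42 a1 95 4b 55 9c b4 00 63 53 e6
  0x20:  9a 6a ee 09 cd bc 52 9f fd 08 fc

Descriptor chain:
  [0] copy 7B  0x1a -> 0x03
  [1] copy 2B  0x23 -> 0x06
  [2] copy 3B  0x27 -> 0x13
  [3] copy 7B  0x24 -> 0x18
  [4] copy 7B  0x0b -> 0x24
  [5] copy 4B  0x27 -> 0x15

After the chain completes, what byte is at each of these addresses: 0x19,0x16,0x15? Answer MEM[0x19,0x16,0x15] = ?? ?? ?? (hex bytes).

MEM[0x19,0x16,0x15] = bc 4b f2

  after D0: wrote 7B at 0x03 = 9cb4006353e69a
  after D1: wrote 2B at 0x06 = 09cd
  after D2: wrote 3B at 0x13 = 9ffd08
  after D3: wrote 7B at 0x18 = cdbc529ffd08fc
  after D4: wrote 7B at 0x24 = 7f94d1f24b6ccc
  after D5: wrote 4B at 0x15 = f24b6ccc
query mem[0x19]=0xbc, mem[0x16]=0x4b, mem[0x15]=0xf2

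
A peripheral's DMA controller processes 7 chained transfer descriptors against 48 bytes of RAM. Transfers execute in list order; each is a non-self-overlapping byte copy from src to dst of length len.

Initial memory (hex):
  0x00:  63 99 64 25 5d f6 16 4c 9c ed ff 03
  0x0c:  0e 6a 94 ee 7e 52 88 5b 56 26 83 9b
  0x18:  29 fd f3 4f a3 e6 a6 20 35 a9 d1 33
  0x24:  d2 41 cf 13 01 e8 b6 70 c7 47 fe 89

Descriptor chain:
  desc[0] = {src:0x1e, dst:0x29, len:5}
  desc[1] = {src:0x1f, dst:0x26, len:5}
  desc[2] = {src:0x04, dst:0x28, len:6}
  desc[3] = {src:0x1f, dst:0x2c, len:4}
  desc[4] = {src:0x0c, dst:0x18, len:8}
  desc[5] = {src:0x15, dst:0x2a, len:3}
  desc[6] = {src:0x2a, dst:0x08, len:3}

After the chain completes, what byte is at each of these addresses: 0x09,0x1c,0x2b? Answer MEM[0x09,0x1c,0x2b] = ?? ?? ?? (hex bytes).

MEM[0x09,0x1c,0x2b] = 83 7e 83

#0 dst[0x29+5] := {0xa6,0x20,0x35,0xa9,0xd1}
#1 dst[0x26+5] := {0x20,0x35,0xa9,0xd1,0x33}
#2 dst[0x28+6] := {0x5d,0xf6,0x16,0x4c,0x9c,0xed}
#3 dst[0x2c+4] := {0x20,0x35,0xa9,0xd1}
#4 dst[0x18+8] := {0x0e,0x6a,0x94,0xee,0x7e,0x52,0x88,0x5b}
#5 dst[0x2a+3] := {0x26,0x83,0x9b}
#6 dst[0x08+3] := {0x26,0x83,0x9b}
query mem[0x09]=0x83, mem[0x1c]=0x7e, mem[0x2b]=0x83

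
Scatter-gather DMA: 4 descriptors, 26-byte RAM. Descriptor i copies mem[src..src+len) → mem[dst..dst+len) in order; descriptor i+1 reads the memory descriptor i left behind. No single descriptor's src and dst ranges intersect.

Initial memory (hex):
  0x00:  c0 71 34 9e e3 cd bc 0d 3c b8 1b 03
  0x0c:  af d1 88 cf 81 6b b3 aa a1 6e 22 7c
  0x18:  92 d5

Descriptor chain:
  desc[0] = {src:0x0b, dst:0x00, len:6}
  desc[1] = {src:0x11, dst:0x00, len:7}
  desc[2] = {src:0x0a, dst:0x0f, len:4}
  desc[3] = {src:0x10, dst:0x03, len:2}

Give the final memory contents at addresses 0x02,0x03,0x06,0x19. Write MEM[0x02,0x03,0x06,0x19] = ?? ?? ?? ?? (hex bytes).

#0 dst[0x00+6] := {0x03,0xaf,0xd1,0x88,0xcf,0x81}
#1 dst[0x00+7] := {0x6b,0xb3,0xaa,0xa1,0x6e,0x22,0x7c}
#2 dst[0x0f+4] := {0x1b,0x03,0xaf,0xd1}
#3 dst[0x03+2] := {0x03,0xaf}
query mem[0x02]=0xaa, mem[0x03]=0x03, mem[0x06]=0x7c, mem[0x19]=0xd5

MEM[0x02,0x03,0x06,0x19] = aa 03 7c d5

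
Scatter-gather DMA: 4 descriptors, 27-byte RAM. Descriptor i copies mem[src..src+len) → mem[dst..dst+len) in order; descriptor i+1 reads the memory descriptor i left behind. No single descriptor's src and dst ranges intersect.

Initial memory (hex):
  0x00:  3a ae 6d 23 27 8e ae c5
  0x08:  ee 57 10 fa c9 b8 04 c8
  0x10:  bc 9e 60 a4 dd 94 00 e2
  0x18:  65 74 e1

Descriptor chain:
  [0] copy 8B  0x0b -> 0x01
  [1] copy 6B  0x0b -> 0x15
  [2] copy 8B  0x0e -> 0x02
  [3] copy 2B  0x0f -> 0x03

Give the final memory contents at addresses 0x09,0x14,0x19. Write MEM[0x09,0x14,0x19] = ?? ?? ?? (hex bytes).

D0: mem[0x01..0x08] <- [fa c9 b8 04 c8 bc 9e 60]
D1: mem[0x15..0x1a] <- [fa c9 b8 04 c8 bc]
D2: mem[0x02..0x09] <- [04 c8 bc 9e 60 a4 dd fa]
D3: mem[0x03..0x04] <- [c8 bc]
query mem[0x09]=0xfa, mem[0x14]=0xdd, mem[0x19]=0xc8

MEM[0x09,0x14,0x19] = fa dd c8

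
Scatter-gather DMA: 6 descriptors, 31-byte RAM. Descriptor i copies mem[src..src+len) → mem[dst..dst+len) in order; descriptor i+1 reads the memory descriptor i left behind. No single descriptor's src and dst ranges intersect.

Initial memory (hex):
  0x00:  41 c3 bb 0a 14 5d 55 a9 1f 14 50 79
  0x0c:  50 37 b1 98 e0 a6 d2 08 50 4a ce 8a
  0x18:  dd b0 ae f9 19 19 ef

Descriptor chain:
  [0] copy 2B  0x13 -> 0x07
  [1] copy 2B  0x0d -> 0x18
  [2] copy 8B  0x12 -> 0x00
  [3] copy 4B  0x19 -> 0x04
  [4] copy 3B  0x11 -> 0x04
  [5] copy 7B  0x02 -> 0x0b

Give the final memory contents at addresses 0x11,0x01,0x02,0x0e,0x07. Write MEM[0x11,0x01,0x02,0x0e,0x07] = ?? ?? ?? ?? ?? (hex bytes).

MEM[0x11,0x01,0x02,0x0e,0x07] = 50 08 50 d2 19

[0] 0x13->0x07 len=2 : 08 50
[1] 0x0d->0x18 len=2 : 37 b1
[2] 0x12->0x00 len=8 : d2 08 50 4a ce 8a 37 b1
[3] 0x19->0x04 len=4 : b1 ae f9 19
[4] 0x11->0x04 len=3 : a6 d2 08
[5] 0x02->0x0b len=7 : 50 4a a6 d2 08 19 50
query mem[0x11]=0x50, mem[0x01]=0x08, mem[0x02]=0x50, mem[0x0e]=0xd2, mem[0x07]=0x19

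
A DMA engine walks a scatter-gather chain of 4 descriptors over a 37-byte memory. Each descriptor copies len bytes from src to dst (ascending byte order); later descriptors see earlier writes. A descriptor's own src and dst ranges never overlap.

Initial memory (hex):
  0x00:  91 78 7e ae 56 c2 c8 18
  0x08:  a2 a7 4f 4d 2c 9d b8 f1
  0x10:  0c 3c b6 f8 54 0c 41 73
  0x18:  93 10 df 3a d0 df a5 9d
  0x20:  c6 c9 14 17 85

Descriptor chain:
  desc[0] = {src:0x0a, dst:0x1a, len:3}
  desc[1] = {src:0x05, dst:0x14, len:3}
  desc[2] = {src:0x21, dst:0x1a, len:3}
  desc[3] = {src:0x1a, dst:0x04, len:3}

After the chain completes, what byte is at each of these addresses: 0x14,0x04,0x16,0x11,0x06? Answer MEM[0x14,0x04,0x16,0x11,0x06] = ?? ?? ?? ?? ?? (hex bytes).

[0] 0x0a->0x1a len=3 : 4f 4d 2c
[1] 0x05->0x14 len=3 : c2 c8 18
[2] 0x21->0x1a len=3 : c9 14 17
[3] 0x1a->0x04 len=3 : c9 14 17
query mem[0x14]=0xc2, mem[0x04]=0xc9, mem[0x16]=0x18, mem[0x11]=0x3c, mem[0x06]=0x17

MEM[0x14,0x04,0x16,0x11,0x06] = c2 c9 18 3c 17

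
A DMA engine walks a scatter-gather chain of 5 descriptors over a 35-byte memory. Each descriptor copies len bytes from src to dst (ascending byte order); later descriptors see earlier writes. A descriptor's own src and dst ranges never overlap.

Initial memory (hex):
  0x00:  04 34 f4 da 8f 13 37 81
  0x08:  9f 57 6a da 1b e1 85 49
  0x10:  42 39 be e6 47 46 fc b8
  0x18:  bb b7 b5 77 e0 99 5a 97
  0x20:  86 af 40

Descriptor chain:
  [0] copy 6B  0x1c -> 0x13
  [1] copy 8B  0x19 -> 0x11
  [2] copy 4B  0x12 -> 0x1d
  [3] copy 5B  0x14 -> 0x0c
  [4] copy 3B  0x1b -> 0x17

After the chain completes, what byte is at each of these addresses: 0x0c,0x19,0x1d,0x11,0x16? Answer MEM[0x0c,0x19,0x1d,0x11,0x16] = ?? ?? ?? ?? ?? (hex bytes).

[0] 0x1c->0x13 len=6 : e0 99 5a 97 86 af
[1] 0x19->0x11 len=8 : b7 b5 77 e0 99 5a 97 86
[2] 0x12->0x1d len=4 : b5 77 e0 99
[3] 0x14->0x0c len=5 : e0 99 5a 97 86
[4] 0x1b->0x17 len=3 : 77 e0 b5
query mem[0x0c]=0xe0, mem[0x19]=0xb5, mem[0x1d]=0xb5, mem[0x11]=0xb7, mem[0x16]=0x5a

MEM[0x0c,0x19,0x1d,0x11,0x16] = e0 b5 b5 b7 5a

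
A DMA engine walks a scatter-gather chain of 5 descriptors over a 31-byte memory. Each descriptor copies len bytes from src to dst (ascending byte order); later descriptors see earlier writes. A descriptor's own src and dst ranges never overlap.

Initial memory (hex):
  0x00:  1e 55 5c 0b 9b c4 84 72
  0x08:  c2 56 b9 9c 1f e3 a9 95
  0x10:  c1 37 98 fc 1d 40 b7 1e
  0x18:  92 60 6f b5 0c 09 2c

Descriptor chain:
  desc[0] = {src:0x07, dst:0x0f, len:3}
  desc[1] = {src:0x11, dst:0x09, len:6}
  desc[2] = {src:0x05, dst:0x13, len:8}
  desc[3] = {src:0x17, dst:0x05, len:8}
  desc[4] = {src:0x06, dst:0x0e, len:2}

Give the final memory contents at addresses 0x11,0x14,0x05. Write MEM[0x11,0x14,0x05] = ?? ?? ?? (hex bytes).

MEM[0x11,0x14,0x05] = 56 84 56

#0 dst[0x0f+3] := {0x72,0xc2,0x56}
#1 dst[0x09+6] := {0x56,0x98,0xfc,0x1d,0x40,0xb7}
#2 dst[0x13+8] := {0xc4,0x84,0x72,0xc2,0x56,0x98,0xfc,0x1d}
#3 dst[0x05+8] := {0x56,0x98,0xfc,0x1d,0xb5,0x0c,0x09,0x2c}
#4 dst[0x0e+2] := {0x98,0xfc}
query mem[0x11]=0x56, mem[0x14]=0x84, mem[0x05]=0x56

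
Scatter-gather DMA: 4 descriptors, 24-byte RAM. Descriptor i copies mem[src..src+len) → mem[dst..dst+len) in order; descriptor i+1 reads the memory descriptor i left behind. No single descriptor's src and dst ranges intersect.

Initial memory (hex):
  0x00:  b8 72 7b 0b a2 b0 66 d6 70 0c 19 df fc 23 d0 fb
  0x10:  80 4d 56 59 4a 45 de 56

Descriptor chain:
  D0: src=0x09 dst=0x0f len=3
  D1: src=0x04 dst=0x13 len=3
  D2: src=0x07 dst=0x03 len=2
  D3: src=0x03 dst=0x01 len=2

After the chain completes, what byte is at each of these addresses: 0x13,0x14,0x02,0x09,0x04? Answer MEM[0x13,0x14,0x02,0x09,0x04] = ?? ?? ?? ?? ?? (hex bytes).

MEM[0x13,0x14,0x02,0x09,0x04] = a2 b0 70 0c 70

  after D0: wrote 3B at 0x0f = 0c19df
  after D1: wrote 3B at 0x13 = a2b066
  after D2: wrote 2B at 0x03 = d670
  after D3: wrote 2B at 0x01 = d670
query mem[0x13]=0xa2, mem[0x14]=0xb0, mem[0x02]=0x70, mem[0x09]=0x0c, mem[0x04]=0x70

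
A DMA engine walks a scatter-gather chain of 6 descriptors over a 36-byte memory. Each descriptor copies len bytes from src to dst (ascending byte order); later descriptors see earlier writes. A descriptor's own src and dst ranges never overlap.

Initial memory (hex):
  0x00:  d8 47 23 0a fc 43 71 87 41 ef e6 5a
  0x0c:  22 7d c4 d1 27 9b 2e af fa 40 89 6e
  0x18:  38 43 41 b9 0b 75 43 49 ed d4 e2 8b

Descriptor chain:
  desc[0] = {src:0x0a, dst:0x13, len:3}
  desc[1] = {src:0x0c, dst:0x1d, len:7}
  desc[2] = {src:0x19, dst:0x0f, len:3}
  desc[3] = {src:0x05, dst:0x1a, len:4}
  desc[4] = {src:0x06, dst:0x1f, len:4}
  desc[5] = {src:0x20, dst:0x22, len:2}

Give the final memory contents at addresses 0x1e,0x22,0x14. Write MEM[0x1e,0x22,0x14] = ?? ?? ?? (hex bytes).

MEM[0x1e,0x22,0x14] = 7d 87 5a

D0: mem[0x13..0x15] <- [e6 5a 22]
D1: mem[0x1d..0x23] <- [22 7d c4 d1 27 9b 2e]
D2: mem[0x0f..0x11] <- [43 41 b9]
D3: mem[0x1a..0x1d] <- [43 71 87 41]
D4: mem[0x1f..0x22] <- [71 87 41 ef]
D5: mem[0x22..0x23] <- [87 41]
query mem[0x1e]=0x7d, mem[0x22]=0x87, mem[0x14]=0x5a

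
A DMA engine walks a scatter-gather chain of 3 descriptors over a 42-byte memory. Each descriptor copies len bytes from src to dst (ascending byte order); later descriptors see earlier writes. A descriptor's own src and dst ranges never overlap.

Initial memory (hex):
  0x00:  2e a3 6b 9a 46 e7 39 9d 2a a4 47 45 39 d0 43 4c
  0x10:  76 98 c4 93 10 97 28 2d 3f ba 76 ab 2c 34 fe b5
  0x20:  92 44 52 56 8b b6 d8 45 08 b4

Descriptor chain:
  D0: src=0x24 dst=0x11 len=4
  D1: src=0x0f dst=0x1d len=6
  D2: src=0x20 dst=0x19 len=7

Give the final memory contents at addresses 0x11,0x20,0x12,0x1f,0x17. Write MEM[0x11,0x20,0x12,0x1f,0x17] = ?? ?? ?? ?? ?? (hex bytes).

  after D0: wrote 4B at 0x11 = 8bb6d845
  after D1: wrote 6B at 0x1d = 4c768bb6d845
  after D2: wrote 7B at 0x19 = b6d845568bb6d8
query mem[0x11]=0x8b, mem[0x20]=0xb6, mem[0x12]=0xb6, mem[0x1f]=0xd8, mem[0x17]=0x2d

MEM[0x11,0x20,0x12,0x1f,0x17] = 8b b6 b6 d8 2d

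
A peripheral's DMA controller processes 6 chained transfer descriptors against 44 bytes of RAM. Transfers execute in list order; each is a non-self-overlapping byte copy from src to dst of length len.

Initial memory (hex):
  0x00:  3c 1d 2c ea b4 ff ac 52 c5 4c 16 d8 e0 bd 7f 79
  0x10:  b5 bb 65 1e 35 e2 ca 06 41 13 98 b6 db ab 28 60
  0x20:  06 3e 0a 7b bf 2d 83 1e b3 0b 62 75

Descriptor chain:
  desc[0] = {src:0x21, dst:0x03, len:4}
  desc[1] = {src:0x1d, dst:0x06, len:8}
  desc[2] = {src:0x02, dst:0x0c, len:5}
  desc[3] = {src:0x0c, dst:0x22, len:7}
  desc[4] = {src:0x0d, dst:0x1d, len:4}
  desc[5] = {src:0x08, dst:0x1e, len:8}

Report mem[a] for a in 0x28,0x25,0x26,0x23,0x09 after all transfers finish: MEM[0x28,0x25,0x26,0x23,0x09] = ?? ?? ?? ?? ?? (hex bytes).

MEM[0x28,0x25,0x26,0x23,0x09] = 65 7b ab 3e 06

[0] 0x21->0x03 len=4 : 3e 0a 7b bf
[1] 0x1d->0x06 len=8 : ab 28 60 06 3e 0a 7b bf
[2] 0x02->0x0c len=5 : 2c 3e 0a 7b ab
[3] 0x0c->0x22 len=7 : 2c 3e 0a 7b ab bb 65
[4] 0x0d->0x1d len=4 : 3e 0a 7b ab
[5] 0x08->0x1e len=8 : 60 06 3e 0a 2c 3e 0a 7b
query mem[0x28]=0x65, mem[0x25]=0x7b, mem[0x26]=0xab, mem[0x23]=0x3e, mem[0x09]=0x06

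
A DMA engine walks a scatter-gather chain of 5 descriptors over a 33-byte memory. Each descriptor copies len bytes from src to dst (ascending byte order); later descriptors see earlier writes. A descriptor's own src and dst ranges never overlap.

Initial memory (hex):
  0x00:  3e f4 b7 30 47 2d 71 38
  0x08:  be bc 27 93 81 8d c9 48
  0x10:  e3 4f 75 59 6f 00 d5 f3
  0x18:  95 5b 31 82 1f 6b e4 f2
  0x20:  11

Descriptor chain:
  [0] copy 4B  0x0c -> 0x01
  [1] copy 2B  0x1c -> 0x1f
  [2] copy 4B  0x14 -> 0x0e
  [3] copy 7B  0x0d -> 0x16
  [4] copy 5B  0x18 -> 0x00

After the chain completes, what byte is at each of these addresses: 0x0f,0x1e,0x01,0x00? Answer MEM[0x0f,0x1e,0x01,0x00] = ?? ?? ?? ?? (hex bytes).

MEM[0x0f,0x1e,0x01,0x00] = 00 e4 d5 00

#0 dst[0x01+4] := {0x81,0x8d,0xc9,0x48}
#1 dst[0x1f+2] := {0x1f,0x6b}
#2 dst[0x0e+4] := {0x6f,0x00,0xd5,0xf3}
#3 dst[0x16+7] := {0x8d,0x6f,0x00,0xd5,0xf3,0x75,0x59}
#4 dst[0x00+5] := {0x00,0xd5,0xf3,0x75,0x59}
query mem[0x0f]=0x00, mem[0x1e]=0xe4, mem[0x01]=0xd5, mem[0x00]=0x00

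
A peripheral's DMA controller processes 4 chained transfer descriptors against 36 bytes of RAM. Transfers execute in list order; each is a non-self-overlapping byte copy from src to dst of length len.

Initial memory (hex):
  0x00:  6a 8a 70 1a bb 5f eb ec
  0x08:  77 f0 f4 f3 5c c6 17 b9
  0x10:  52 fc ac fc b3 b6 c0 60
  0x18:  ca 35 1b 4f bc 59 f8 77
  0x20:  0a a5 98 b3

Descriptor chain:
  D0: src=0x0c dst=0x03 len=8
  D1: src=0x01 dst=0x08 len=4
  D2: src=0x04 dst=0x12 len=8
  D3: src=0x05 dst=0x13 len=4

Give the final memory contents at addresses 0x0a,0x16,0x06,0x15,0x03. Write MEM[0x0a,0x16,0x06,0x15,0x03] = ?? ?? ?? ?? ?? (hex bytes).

MEM[0x0a,0x16,0x06,0x15,0x03] = 5c 8a b9 52 5c

#0 dst[0x03+8] := {0x5c,0xc6,0x17,0xb9,0x52,0xfc,0xac,0xfc}
#1 dst[0x08+4] := {0x8a,0x70,0x5c,0xc6}
#2 dst[0x12+8] := {0xc6,0x17,0xb9,0x52,0x8a,0x70,0x5c,0xc6}
#3 dst[0x13+4] := {0x17,0xb9,0x52,0x8a}
query mem[0x0a]=0x5c, mem[0x16]=0x8a, mem[0x06]=0xb9, mem[0x15]=0x52, mem[0x03]=0x5c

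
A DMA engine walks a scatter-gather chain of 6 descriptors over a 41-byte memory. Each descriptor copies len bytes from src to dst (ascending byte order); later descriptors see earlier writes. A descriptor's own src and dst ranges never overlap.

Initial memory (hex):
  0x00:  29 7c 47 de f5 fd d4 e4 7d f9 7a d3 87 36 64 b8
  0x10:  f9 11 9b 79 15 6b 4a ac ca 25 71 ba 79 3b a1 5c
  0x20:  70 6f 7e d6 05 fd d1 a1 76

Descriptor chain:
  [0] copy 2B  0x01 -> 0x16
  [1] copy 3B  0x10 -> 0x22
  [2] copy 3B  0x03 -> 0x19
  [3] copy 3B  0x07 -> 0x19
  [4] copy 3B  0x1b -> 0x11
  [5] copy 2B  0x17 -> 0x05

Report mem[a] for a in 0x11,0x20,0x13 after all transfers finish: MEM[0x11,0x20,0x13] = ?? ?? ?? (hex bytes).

D0: mem[0x16..0x17] <- [7c 47]
D1: mem[0x22..0x24] <- [f9 11 9b]
D2: mem[0x19..0x1b] <- [de f5 fd]
D3: mem[0x19..0x1b] <- [e4 7d f9]
D4: mem[0x11..0x13] <- [f9 79 3b]
D5: mem[0x05..0x06] <- [47 ca]
query mem[0x11]=0xf9, mem[0x20]=0x70, mem[0x13]=0x3b

MEM[0x11,0x20,0x13] = f9 70 3b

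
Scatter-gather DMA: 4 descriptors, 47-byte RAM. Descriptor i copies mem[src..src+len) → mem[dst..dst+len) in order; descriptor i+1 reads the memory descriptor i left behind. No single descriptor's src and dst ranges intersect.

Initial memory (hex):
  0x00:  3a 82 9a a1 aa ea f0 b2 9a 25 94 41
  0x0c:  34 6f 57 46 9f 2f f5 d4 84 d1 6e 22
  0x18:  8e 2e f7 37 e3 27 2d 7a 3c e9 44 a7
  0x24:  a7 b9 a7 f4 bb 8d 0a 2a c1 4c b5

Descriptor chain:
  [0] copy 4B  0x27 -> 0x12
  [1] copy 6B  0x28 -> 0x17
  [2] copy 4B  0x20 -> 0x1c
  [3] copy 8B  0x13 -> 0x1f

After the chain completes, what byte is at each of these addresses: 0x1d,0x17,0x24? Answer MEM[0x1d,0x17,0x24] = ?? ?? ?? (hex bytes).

MEM[0x1d,0x17,0x24] = e9 bb 8d

#0 dst[0x12+4] := {0xf4,0xbb,0x8d,0x0a}
#1 dst[0x17+6] := {0xbb,0x8d,0x0a,0x2a,0xc1,0x4c}
#2 dst[0x1c+4] := {0x3c,0xe9,0x44,0xa7}
#3 dst[0x1f+8] := {0xbb,0x8d,0x0a,0x6e,0xbb,0x8d,0x0a,0x2a}
query mem[0x1d]=0xe9, mem[0x17]=0xbb, mem[0x24]=0x8d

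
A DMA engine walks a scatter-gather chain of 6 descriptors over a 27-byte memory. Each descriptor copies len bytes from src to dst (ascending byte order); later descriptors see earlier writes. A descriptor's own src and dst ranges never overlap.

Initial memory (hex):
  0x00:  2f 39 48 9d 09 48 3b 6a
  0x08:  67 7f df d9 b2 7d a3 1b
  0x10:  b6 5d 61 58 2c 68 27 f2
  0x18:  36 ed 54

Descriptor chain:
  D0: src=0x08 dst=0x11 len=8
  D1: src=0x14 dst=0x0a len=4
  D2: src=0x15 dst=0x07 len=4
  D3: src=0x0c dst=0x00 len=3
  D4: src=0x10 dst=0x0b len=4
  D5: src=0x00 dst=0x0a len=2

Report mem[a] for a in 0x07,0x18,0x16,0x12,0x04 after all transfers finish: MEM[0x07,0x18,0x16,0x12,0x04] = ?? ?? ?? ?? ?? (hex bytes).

  after D0: wrote 8B at 0x11 = 677fdfd9b27da31b
  after D1: wrote 4B at 0x0a = d9b27da3
  after D2: wrote 4B at 0x07 = b27da31b
  after D3: wrote 3B at 0x00 = 7da3a3
  after D4: wrote 4B at 0x0b = b6677fdf
  after D5: wrote 2B at 0x0a = 7da3
query mem[0x07]=0xb2, mem[0x18]=0x1b, mem[0x16]=0x7d, mem[0x12]=0x7f, mem[0x04]=0x09

MEM[0x07,0x18,0x16,0x12,0x04] = b2 1b 7d 7f 09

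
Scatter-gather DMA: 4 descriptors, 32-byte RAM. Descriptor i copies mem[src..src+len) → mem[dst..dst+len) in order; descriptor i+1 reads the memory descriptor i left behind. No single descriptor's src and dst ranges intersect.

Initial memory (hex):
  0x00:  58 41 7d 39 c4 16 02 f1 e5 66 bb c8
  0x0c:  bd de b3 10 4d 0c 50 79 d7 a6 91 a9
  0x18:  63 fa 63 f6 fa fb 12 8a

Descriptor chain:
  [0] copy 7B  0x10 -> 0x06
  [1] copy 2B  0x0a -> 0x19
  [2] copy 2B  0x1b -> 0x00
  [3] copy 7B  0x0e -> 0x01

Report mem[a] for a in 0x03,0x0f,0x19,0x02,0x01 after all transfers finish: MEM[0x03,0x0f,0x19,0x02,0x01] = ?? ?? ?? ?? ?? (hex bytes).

D0: mem[0x06..0x0c] <- [4d 0c 50 79 d7 a6 91]
D1: mem[0x19..0x1a] <- [d7 a6]
D2: mem[0x00..0x01] <- [f6 fa]
D3: mem[0x01..0x07] <- [b3 10 4d 0c 50 79 d7]
query mem[0x03]=0x4d, mem[0x0f]=0x10, mem[0x19]=0xd7, mem[0x02]=0x10, mem[0x01]=0xb3

MEM[0x03,0x0f,0x19,0x02,0x01] = 4d 10 d7 10 b3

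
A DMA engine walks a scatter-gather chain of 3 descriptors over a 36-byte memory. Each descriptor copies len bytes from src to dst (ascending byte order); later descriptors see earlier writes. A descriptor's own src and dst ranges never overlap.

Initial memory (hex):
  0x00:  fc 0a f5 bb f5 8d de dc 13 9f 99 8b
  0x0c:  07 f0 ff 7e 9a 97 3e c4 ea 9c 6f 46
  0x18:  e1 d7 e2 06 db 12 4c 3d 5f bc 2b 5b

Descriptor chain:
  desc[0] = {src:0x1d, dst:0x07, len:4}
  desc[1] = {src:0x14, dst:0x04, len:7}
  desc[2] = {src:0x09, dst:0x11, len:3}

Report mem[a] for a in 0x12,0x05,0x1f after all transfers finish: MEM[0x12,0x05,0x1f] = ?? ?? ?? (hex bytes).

MEM[0x12,0x05,0x1f] = e2 9c 3d

  after D0: wrote 4B at 0x07 = 124c3d5f
  after D1: wrote 7B at 0x04 = ea9c6f46e1d7e2
  after D2: wrote 3B at 0x11 = d7e28b
query mem[0x12]=0xe2, mem[0x05]=0x9c, mem[0x1f]=0x3d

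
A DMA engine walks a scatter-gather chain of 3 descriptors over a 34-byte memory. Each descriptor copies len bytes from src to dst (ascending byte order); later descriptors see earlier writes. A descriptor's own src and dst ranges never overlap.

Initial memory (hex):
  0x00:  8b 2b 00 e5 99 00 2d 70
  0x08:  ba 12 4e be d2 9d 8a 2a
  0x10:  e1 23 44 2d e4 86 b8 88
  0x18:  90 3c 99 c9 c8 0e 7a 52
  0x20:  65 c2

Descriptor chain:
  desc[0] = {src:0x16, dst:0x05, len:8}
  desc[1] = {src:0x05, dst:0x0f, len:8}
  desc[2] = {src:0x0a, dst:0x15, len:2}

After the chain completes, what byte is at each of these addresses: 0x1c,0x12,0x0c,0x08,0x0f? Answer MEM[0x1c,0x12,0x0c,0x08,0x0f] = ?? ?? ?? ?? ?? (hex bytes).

  after D0: wrote 8B at 0x05 = b888903c99c9c80e
  after D1: wrote 8B at 0x0f = b888903c99c9c80e
  after D2: wrote 2B at 0x15 = c9c8
query mem[0x1c]=0xc8, mem[0x12]=0x3c, mem[0x0c]=0x0e, mem[0x08]=0x3c, mem[0x0f]=0xb8

MEM[0x1c,0x12,0x0c,0x08,0x0f] = c8 3c 0e 3c b8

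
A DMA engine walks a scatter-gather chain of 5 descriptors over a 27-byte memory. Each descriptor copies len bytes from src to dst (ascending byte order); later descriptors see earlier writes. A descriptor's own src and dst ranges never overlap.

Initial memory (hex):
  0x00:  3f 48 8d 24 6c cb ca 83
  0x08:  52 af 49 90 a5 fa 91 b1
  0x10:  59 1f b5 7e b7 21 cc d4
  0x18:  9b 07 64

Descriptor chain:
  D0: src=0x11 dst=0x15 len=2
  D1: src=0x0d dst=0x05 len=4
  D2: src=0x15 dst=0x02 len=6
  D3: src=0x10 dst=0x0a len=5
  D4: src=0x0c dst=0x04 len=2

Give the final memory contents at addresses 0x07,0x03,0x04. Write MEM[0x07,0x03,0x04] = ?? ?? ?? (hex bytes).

MEM[0x07,0x03,0x04] = 64 b5 b5

[0] 0x11->0x15 len=2 : 1f b5
[1] 0x0d->0x05 len=4 : fa 91 b1 59
[2] 0x15->0x02 len=6 : 1f b5 d4 9b 07 64
[3] 0x10->0x0a len=5 : 59 1f b5 7e b7
[4] 0x0c->0x04 len=2 : b5 7e
query mem[0x07]=0x64, mem[0x03]=0xb5, mem[0x04]=0xb5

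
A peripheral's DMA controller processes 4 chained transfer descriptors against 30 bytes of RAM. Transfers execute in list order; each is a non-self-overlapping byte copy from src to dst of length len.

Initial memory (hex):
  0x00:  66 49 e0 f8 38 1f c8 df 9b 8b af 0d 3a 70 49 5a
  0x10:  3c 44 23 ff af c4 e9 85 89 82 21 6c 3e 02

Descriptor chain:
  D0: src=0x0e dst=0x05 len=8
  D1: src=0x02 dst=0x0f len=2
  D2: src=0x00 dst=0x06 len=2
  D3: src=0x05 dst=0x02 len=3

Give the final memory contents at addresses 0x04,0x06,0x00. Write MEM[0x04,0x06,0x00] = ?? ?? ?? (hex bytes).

MEM[0x04,0x06,0x00] = 49 66 66

D0: mem[0x05..0x0c] <- [49 5a 3c 44 23 ff af c4]
D1: mem[0x0f..0x10] <- [e0 f8]
D2: mem[0x06..0x07] <- [66 49]
D3: mem[0x02..0x04] <- [49 66 49]
query mem[0x04]=0x49, mem[0x06]=0x66, mem[0x00]=0x66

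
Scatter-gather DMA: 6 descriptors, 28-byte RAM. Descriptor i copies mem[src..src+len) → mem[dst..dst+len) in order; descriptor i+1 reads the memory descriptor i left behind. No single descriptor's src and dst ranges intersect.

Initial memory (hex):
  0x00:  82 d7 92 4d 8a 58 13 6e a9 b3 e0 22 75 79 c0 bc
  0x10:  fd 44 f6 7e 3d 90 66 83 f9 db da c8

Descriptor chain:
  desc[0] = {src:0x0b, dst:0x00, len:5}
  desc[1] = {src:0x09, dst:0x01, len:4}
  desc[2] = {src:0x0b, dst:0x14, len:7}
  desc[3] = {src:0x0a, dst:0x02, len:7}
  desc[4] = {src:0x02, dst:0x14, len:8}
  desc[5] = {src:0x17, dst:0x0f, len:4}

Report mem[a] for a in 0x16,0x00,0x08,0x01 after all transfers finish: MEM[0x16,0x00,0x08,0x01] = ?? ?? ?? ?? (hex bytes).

MEM[0x16,0x00,0x08,0x01] = 75 22 fd b3

[0] 0x0b->0x00 len=5 : 22 75 79 c0 bc
[1] 0x09->0x01 len=4 : b3 e0 22 75
[2] 0x0b->0x14 len=7 : 22 75 79 c0 bc fd 44
[3] 0x0a->0x02 len=7 : e0 22 75 79 c0 bc fd
[4] 0x02->0x14 len=8 : e0 22 75 79 c0 bc fd b3
[5] 0x17->0x0f len=4 : 79 c0 bc fd
query mem[0x16]=0x75, mem[0x00]=0x22, mem[0x08]=0xfd, mem[0x01]=0xb3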